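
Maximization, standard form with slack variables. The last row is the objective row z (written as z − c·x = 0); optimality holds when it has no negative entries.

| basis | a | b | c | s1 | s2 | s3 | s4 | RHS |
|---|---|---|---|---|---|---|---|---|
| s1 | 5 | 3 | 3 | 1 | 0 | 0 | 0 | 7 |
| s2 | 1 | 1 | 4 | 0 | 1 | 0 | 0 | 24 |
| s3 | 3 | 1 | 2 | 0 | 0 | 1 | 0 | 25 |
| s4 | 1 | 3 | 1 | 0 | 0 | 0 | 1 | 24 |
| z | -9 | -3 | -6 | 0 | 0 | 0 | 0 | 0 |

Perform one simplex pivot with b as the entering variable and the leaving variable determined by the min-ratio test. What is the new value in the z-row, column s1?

1

Ratio test on column b — row 1: 7/3 = 7/3; row 2: 24/1 = 24; row 3: 25/1 = 25; row 4: 24/3 = 8. Minimum is 7/3 at row 1 (s1 leaves); pivot element 3.
Divide row 1 by 3; eliminate column b from the other rows.
z-row update in column s1: 0 − (-3)·(1/3) = 1.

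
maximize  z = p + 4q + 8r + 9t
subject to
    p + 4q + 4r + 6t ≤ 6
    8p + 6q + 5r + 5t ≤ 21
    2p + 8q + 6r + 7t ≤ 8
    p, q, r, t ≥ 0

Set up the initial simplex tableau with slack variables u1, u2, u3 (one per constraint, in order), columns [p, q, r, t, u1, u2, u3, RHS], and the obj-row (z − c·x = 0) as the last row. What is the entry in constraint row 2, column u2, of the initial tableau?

Slack u2 belongs to constraint 2; its column is the unit vector e_2, so the entry in row 2 is 1.

1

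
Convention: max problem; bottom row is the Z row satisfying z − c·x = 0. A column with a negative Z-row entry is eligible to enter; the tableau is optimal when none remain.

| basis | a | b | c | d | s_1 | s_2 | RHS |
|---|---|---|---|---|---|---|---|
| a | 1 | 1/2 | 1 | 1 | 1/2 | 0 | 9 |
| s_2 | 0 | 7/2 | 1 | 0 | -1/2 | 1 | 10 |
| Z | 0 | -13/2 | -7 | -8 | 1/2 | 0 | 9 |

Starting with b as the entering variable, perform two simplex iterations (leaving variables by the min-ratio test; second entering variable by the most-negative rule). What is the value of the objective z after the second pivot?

617/7

Ratio test on column b — row 1: 9/(1/2) = 18; row 2: 10/(7/2) = 20/7. Minimum is 20/7 at row 2 (s_2 leaves); pivot element 7/2.
Pivot on row 2; the Z-row RHS becomes 9 − (-13/2)·(20/7) = 193/7.
Next entering variable (most negative Z-row entry -8): d.
Ratio test on column d — row 1: (53/7)/1 = 53/7; row 2: entry 0 ≤ 0. Minimum is 53/7 at row 1 (a leaves); pivot element 1.
After the second pivot the Z-row RHS is 193/7 − (-8)·(53/7) = 617/7.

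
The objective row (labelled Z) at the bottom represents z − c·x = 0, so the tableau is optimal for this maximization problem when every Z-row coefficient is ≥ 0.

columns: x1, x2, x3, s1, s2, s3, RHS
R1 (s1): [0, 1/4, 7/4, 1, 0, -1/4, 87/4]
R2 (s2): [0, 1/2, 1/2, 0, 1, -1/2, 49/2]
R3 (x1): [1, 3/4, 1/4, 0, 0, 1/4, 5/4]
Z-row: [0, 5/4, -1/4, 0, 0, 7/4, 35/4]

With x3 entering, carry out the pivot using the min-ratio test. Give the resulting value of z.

10

Ratio test on column x3 — row 1: (87/4)/(7/4) = 87/7; row 2: (49/2)/(1/2) = 49; row 3: (5/4)/(1/4) = 5. Minimum is 5 at row 3 (x1 leaves); pivot element 1/4.
Pivot on row 3; the Z-row RHS becomes 35/4 − (-1/4)·5 = 10.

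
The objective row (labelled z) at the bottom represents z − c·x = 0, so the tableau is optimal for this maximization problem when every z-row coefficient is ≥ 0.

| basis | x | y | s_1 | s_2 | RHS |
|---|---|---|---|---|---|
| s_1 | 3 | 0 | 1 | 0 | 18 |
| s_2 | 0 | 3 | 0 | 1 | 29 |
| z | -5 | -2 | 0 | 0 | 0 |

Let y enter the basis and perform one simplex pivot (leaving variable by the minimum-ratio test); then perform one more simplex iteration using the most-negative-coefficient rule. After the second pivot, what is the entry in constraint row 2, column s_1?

Ratio test on column y — row 1: entry 0 ≤ 0; row 2: 29/3 = 29/3. Minimum is 29/3 at row 2 (s_2 leaves); pivot element 3.
Divide row 2 by 3; eliminate column y from the other rows.
Second iteration: most negative z-row entry is -5 in column x, so x enters.
Ratio test on column x — row 1: 18/3 = 6; row 2: entry 0 ≤ 0. Minimum is 6 at row 1 (s_1 leaves); pivot element 3.
Divide row 1 by 3; eliminate column x from the other rows.
After both pivots, the entry at constraint row 2, column s_1 is 0.

0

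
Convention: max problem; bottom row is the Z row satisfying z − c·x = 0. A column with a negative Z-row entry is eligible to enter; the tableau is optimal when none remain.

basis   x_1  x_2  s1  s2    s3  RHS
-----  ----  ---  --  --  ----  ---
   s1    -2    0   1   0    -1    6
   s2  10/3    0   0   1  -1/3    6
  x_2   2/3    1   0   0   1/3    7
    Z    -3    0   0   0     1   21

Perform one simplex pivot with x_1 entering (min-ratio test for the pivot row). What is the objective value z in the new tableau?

132/5

Ratio test on column x_1 — row 1: entry -2 ≤ 0; row 2: 6/(10/3) = 9/5; row 3: 7/(2/3) = 21/2. Minimum is 9/5 at row 2 (s2 leaves); pivot element 10/3.
Pivot on row 2; the Z-row RHS becomes 21 − (-3)·(9/5) = 132/5.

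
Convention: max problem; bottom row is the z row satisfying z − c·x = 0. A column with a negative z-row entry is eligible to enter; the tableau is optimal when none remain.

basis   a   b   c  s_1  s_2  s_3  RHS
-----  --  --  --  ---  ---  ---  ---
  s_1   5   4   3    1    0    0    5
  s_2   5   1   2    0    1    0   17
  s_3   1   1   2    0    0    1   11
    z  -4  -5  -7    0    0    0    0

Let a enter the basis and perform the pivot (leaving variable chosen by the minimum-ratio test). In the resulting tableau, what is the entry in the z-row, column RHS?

4

Ratio test on column a — row 1: 5/5 = 1; row 2: 17/5 = 17/5; row 3: 11/1 = 11. Minimum is 1 at row 1 (s_1 leaves); pivot element 5.
Divide row 1 by 5; eliminate column a from the other rows.
z-row update in column RHS: 0 − (-4)·1 = 4.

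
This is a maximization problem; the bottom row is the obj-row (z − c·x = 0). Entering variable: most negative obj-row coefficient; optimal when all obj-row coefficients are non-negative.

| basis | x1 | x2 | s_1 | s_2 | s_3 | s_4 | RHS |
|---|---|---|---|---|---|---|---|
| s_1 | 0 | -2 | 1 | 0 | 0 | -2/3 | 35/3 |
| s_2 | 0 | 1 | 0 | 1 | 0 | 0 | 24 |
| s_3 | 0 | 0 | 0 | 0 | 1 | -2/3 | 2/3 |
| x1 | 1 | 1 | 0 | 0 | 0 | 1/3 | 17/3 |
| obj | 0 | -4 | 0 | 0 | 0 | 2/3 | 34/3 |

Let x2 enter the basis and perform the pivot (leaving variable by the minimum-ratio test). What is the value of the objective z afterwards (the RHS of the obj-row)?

Ratio test on column x2 — row 1: entry -2 ≤ 0; row 2: 24/1 = 24; row 3: entry 0 ≤ 0; row 4: (17/3)/1 = 17/3. Minimum is 17/3 at row 4 (x1 leaves); pivot element 1.
Pivot on row 4; the obj-row RHS becomes 34/3 − (-4)·(17/3) = 34.

34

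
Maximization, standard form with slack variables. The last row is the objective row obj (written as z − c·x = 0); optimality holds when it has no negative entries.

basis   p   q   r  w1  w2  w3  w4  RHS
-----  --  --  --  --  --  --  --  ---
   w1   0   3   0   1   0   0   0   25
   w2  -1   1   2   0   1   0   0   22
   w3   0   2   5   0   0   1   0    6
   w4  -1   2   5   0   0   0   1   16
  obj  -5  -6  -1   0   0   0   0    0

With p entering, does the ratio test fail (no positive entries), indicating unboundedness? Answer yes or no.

Every constraint-row entry in column p is ≤ 0, so increasing p is unbounded.

yes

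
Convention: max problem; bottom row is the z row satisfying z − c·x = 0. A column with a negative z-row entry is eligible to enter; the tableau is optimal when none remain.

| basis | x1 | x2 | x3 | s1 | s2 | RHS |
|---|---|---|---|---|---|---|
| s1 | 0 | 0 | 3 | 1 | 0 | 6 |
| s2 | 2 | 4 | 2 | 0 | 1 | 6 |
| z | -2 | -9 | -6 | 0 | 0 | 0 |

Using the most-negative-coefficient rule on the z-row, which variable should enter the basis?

Negative z-row entries: x1: -2, x2: -9, x3: -6.
The most negative is -9 in column x2, so x2 enters.

x2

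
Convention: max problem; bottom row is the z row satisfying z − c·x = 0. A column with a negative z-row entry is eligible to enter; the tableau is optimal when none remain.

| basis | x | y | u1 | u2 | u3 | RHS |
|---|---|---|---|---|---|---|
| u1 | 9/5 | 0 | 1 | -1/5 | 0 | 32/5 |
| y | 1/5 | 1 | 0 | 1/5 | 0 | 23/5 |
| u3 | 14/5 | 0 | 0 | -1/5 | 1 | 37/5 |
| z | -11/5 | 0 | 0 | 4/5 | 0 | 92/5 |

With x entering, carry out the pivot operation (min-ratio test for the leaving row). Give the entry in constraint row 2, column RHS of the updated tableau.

57/14

Ratio test on column x — row 1: (32/5)/(9/5) = 32/9; row 2: (23/5)/(1/5) = 23; row 3: (37/5)/(14/5) = 37/14. Minimum is 37/14 at row 3 (u3 leaves); pivot element 14/5.
Divide row 3 by 14/5; eliminate column x from the other rows.
Row 2 update in column RHS: 23/5 − (1/5)·(37/14) = 57/14.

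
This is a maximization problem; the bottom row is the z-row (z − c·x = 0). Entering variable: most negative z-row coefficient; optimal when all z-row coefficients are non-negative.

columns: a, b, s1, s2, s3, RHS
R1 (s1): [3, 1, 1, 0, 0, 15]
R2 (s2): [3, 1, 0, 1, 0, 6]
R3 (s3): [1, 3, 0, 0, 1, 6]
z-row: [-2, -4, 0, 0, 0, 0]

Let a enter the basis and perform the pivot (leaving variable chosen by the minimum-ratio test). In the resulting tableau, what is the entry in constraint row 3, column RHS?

Ratio test on column a — row 1: 15/3 = 5; row 2: 6/3 = 2; row 3: 6/1 = 6. Minimum is 2 at row 2 (s2 leaves); pivot element 3.
Divide row 2 by 3; eliminate column a from the other rows.
Row 3 update in column RHS: 6 − 1·2 = 4.

4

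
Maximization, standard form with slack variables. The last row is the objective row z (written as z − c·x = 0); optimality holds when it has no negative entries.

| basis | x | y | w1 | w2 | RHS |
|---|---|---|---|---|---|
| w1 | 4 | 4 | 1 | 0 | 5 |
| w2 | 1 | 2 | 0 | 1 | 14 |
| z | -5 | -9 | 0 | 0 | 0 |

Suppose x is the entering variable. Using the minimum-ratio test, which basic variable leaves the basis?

Column x entries and ratios — w1: 5/4 = 5/4; w2: 14/1 = 14.
Smallest ratio is 5/4 in the row of w1, so w1 leaves.

w1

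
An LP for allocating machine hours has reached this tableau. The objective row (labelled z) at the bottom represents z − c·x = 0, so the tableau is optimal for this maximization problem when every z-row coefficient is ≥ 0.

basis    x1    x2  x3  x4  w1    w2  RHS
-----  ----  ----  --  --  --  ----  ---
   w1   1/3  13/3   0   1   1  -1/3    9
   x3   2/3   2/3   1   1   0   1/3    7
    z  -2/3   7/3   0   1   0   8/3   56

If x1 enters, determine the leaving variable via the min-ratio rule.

x3

Column x1 entries and ratios — w1: 9/(1/3) = 27; x3: 7/(2/3) = 21/2.
Smallest ratio is 21/2 in the row of x3, so x3 leaves.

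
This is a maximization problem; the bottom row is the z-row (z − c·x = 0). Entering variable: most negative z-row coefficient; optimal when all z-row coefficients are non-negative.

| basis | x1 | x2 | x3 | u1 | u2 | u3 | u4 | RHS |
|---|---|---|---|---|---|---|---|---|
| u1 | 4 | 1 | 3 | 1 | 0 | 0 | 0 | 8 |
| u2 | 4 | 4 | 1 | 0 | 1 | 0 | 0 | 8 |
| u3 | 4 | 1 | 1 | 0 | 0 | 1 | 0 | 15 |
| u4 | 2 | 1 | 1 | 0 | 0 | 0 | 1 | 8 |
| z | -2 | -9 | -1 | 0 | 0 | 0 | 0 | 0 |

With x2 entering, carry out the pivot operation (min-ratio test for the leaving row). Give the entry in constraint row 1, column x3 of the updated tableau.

Ratio test on column x2 — row 1: 8/1 = 8; row 2: 8/4 = 2; row 3: 15/1 = 15; row 4: 8/1 = 8. Minimum is 2 at row 2 (u2 leaves); pivot element 4.
Divide row 2 by 4; eliminate column x2 from the other rows.
Row 1 update in column x3: 3 − 1·(1/4) = 11/4.

11/4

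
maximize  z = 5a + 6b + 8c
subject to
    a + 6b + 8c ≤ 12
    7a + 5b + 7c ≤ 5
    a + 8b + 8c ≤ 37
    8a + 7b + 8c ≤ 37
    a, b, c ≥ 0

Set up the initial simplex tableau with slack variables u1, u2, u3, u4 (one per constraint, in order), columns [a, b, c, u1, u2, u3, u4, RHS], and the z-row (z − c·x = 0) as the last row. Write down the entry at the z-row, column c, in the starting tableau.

The z-row carries the negated objective coefficients: the c entry is -8.

-8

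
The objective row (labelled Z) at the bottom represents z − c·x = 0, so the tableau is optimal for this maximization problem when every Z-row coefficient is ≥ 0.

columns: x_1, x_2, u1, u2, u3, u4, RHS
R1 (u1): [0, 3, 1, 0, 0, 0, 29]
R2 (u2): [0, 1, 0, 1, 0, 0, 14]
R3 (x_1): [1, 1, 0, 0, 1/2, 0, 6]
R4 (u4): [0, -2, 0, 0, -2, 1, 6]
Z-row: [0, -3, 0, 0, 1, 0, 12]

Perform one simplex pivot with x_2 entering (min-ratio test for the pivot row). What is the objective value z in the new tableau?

30

Ratio test on column x_2 — row 1: 29/3 = 29/3; row 2: 14/1 = 14; row 3: 6/1 = 6; row 4: entry -2 ≤ 0. Minimum is 6 at row 3 (x_1 leaves); pivot element 1.
Pivot on row 3; the Z-row RHS becomes 12 − (-3)·6 = 30.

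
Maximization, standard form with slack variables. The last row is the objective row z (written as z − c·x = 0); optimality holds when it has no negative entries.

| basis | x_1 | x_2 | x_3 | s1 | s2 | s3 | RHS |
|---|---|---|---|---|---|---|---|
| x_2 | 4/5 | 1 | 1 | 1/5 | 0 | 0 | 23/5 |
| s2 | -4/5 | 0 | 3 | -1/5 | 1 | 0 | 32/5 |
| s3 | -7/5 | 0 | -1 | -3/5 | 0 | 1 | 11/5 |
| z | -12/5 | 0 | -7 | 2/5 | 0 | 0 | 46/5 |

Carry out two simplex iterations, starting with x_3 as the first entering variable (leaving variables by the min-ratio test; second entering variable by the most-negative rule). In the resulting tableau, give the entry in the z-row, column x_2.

Ratio test on column x_3 — row 1: (23/5)/1 = 23/5; row 2: (32/5)/3 = 32/15; row 3: entry -1 ≤ 0. Minimum is 32/15 at row 2 (s2 leaves); pivot element 3.
Divide row 2 by 3; eliminate column x_3 from the other rows.
Second iteration: most negative z-row entry is -64/15 in column x_1, so x_1 enters.
Ratio test on column x_1 — row 1: (37/15)/(16/15) = 37/16; row 2: entry -4/15 ≤ 0; row 3: entry -5/3 ≤ 0. Minimum is 37/16 at row 1 (x_2 leaves); pivot element 16/15.
Divide row 1 by 16/15; eliminate column x_1 from the other rows.
After both pivots, the entry at the z-row, column x_2 is 4.

4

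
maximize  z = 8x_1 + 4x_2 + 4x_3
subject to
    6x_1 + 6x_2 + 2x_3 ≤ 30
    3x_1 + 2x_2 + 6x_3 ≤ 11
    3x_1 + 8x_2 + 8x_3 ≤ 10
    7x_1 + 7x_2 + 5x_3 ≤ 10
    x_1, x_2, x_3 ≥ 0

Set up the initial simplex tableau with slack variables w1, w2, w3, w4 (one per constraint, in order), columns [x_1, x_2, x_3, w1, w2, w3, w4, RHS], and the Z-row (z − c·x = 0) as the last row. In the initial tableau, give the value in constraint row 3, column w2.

Slack w2 belongs to constraint 2; its column is the unit vector e_2, so the entry in row 3 is 0.

0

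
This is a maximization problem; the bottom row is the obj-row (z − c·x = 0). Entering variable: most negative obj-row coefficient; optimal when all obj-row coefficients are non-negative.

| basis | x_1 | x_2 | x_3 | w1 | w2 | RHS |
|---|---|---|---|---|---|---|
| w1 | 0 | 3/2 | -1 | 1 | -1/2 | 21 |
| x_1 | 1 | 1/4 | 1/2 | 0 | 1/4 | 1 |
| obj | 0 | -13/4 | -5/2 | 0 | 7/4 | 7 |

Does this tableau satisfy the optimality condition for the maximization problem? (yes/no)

no

The obj-row has a negative entry -13/4 in column x_2, so it is not optimal.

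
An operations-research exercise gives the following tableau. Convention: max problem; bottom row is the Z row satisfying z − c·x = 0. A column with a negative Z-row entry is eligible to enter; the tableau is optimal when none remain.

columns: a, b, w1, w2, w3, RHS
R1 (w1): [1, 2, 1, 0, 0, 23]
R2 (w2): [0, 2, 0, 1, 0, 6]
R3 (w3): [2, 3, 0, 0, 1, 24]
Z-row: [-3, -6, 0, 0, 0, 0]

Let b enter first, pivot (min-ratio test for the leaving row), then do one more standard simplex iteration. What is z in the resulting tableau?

Ratio test on column b — row 1: 23/2 = 23/2; row 2: 6/2 = 3; row 3: 24/3 = 8. Minimum is 3 at row 2 (w2 leaves); pivot element 2.
Pivot on row 2; the Z-row RHS becomes 0 − (-6)·3 = 18.
Next entering variable (most negative Z-row entry -3): a.
Ratio test on column a — row 1: 17/1 = 17; row 2: entry 0 ≤ 0; row 3: 15/2 = 15/2. Minimum is 15/2 at row 3 (w3 leaves); pivot element 2.
After the second pivot the Z-row RHS is 18 − (-3)·(15/2) = 81/2.

81/2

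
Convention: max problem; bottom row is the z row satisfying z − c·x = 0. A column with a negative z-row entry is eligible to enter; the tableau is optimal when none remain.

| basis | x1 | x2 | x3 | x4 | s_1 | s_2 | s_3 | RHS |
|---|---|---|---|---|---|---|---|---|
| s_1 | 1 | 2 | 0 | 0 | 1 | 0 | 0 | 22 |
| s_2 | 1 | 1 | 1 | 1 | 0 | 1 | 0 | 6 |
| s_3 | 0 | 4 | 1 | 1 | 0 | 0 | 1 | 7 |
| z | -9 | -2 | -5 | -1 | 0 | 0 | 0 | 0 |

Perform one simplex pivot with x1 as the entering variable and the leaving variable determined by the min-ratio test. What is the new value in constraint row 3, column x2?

4

Ratio test on column x1 — row 1: 22/1 = 22; row 2: 6/1 = 6; row 3: entry 0 ≤ 0. Minimum is 6 at row 2 (s_2 leaves); pivot element 1.
Divide row 2 by 1; eliminate column x1 from the other rows.
Row 3 update in column x2: 4 − 0·1 = 4.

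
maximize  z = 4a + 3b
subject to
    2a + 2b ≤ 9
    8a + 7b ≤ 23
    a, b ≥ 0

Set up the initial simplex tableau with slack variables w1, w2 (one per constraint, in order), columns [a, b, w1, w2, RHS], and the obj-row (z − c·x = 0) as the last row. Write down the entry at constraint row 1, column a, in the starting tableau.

2

Constraint 1 has coefficient 2 on a.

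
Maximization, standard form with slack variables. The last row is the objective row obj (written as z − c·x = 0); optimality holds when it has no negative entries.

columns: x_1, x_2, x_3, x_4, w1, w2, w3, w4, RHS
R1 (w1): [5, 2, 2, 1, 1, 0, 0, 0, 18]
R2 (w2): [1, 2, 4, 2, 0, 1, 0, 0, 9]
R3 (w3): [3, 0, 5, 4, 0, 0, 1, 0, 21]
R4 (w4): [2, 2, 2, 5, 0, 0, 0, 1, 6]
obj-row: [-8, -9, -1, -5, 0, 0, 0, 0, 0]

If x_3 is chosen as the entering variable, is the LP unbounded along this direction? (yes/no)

Column x_3 has positive entries in row(s) 1, 2, 3, 4, so the ratio test bounds it — not unbounded.

no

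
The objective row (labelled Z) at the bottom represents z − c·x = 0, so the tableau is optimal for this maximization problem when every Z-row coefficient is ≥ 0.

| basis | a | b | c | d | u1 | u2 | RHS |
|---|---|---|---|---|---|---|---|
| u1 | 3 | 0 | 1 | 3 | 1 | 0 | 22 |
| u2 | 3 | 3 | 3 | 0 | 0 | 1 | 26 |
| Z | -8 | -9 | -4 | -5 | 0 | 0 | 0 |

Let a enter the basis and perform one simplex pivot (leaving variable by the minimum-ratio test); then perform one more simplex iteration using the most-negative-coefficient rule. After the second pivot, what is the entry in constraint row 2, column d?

Ratio test on column a — row 1: 22/3 = 22/3; row 2: 26/3 = 26/3. Minimum is 22/3 at row 1 (u1 leaves); pivot element 3.
Divide row 1 by 3; eliminate column a from the other rows.
Second iteration: most negative Z-row entry is -9 in column b, so b enters.
Ratio test on column b — row 1: entry 0 ≤ 0; row 2: 4/3 = 4/3. Minimum is 4/3 at row 2 (u2 leaves); pivot element 3.
Divide row 2 by 3; eliminate column b from the other rows.
After both pivots, the entry at constraint row 2, column d is -1.

-1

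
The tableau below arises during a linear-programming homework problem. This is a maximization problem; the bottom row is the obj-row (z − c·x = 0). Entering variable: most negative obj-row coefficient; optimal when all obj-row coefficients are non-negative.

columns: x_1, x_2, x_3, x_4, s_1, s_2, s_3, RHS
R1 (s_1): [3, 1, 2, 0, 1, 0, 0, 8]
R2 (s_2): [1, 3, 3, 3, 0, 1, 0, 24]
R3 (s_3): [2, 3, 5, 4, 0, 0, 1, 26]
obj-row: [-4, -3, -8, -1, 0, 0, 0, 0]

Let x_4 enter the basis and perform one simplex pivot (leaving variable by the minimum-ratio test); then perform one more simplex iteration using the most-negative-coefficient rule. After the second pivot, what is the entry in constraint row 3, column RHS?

3/2

Ratio test on column x_4 — row 1: entry 0 ≤ 0; row 2: 24/3 = 8; row 3: 26/4 = 13/2. Minimum is 13/2 at row 3 (s_3 leaves); pivot element 4.
Divide row 3 by 4; eliminate column x_4 from the other rows.
Second iteration: most negative obj-row entry is -27/4 in column x_3, so x_3 enters.
Ratio test on column x_3 — row 1: 8/2 = 4; row 2: entry -3/4 ≤ 0; row 3: (13/2)/(5/4) = 26/5. Minimum is 4 at row 1 (s_1 leaves); pivot element 2.
Divide row 1 by 2; eliminate column x_3 from the other rows.
After both pivots, the entry at constraint row 3, column RHS is 3/2.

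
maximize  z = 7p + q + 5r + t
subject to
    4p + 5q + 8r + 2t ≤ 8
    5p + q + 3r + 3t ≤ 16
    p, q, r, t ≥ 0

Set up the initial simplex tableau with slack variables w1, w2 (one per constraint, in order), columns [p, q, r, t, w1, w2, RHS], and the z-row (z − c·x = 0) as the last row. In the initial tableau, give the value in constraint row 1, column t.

Constraint 1 has coefficient 2 on t.

2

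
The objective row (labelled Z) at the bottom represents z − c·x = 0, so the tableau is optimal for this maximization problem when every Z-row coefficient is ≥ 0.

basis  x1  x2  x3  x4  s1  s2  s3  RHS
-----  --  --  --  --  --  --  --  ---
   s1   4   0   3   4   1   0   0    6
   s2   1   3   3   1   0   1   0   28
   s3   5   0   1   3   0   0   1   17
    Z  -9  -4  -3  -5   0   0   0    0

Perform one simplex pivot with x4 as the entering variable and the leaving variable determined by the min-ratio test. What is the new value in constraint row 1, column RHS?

Ratio test on column x4 — row 1: 6/4 = 3/2; row 2: 28/1 = 28; row 3: 17/3 = 17/3. Minimum is 3/2 at row 1 (s1 leaves); pivot element 4.
Divide row 1 by 4; eliminate column x4 from the other rows.
In the new row 1, the RHS entry is the old entry divided by the pivot: 6/4 = 3/2.

3/2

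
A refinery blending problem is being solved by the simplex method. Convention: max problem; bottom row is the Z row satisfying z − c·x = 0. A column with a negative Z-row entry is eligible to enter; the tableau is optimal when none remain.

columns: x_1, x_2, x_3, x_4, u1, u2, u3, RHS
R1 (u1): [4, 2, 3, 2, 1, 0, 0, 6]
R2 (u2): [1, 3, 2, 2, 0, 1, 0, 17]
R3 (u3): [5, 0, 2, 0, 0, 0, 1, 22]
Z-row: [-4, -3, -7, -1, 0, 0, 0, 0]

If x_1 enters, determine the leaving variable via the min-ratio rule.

u1

Column x_1 entries and ratios — u1: 6/4 = 3/2; u2: 17/1 = 17; u3: 22/5 = 22/5.
Smallest ratio is 3/2 in the row of u1, so u1 leaves.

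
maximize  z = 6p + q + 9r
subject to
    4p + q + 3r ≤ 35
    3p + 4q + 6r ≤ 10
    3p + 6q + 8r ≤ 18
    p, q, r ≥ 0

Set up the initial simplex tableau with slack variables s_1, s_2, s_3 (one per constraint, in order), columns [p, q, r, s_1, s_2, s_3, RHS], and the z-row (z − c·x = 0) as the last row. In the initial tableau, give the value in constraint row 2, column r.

6

Constraint 2 has coefficient 6 on r.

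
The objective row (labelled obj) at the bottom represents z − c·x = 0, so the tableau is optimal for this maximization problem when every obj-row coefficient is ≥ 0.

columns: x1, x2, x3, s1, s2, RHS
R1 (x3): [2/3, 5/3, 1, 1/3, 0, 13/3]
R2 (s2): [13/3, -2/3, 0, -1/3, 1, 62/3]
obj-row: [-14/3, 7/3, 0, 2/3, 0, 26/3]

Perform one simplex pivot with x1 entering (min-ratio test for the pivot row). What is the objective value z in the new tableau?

Ratio test on column x1 — row 1: (13/3)/(2/3) = 13/2; row 2: (62/3)/(13/3) = 62/13. Minimum is 62/13 at row 2 (s2 leaves); pivot element 13/3.
Pivot on row 2; the obj-row RHS becomes 26/3 − (-14/3)·(62/13) = 402/13.

402/13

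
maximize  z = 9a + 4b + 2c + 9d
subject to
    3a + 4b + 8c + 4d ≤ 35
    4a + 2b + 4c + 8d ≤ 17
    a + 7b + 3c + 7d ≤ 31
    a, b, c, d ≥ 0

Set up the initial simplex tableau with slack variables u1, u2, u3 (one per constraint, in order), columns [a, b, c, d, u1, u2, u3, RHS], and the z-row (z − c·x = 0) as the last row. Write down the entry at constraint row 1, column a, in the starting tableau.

3

Constraint 1 has coefficient 3 on a.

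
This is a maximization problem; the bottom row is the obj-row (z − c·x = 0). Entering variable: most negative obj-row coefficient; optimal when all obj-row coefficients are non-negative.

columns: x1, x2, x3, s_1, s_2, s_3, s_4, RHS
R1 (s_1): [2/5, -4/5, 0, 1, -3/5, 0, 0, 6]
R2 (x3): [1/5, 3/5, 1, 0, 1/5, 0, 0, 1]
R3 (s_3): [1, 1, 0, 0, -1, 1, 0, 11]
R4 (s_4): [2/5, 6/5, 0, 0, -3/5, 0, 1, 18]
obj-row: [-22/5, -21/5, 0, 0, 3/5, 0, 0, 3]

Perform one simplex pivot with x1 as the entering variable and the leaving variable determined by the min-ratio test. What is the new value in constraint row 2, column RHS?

5

Ratio test on column x1 — row 1: 6/(2/5) = 15; row 2: 1/(1/5) = 5; row 3: 11/1 = 11; row 4: 18/(2/5) = 45. Minimum is 5 at row 2 (x3 leaves); pivot element 1/5.
Divide row 2 by 1/5; eliminate column x1 from the other rows.
In the new row 2, the RHS entry is the old entry divided by the pivot: 1/(1/5) = 5.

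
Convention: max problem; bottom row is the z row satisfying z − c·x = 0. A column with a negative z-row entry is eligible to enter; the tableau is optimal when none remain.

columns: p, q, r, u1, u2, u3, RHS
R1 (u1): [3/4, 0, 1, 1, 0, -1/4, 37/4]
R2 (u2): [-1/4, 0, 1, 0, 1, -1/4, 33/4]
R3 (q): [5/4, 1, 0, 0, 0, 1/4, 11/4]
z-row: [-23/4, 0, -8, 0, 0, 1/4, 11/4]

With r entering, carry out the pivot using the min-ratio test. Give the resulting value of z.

275/4

Ratio test on column r — row 1: (37/4)/1 = 37/4; row 2: (33/4)/1 = 33/4; row 3: entry 0 ≤ 0. Minimum is 33/4 at row 2 (u2 leaves); pivot element 1.
Pivot on row 2; the z-row RHS becomes 11/4 − (-8)·(33/4) = 275/4.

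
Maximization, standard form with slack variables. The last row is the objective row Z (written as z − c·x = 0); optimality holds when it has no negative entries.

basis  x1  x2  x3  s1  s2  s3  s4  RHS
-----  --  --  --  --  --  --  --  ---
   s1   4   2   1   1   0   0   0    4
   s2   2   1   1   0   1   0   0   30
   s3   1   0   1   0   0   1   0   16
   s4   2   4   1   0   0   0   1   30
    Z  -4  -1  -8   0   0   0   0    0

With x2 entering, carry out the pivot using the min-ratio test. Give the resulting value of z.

2

Ratio test on column x2 — row 1: 4/2 = 2; row 2: 30/1 = 30; row 3: entry 0 ≤ 0; row 4: 30/4 = 15/2. Minimum is 2 at row 1 (s1 leaves); pivot element 2.
Pivot on row 1; the Z-row RHS becomes 0 − (-1)·2 = 2.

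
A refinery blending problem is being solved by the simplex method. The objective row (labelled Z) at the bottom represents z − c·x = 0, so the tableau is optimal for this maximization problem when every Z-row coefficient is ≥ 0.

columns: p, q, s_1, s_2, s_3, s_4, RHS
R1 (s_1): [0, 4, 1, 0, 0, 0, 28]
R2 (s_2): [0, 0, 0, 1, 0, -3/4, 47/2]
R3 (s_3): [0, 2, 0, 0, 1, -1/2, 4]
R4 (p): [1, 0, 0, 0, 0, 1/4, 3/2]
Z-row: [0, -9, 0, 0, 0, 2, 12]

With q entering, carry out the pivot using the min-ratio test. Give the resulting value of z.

30

Ratio test on column q — row 1: 28/4 = 7; row 2: entry 0 ≤ 0; row 3: 4/2 = 2; row 4: entry 0 ≤ 0. Minimum is 2 at row 3 (s_3 leaves); pivot element 2.
Pivot on row 3; the Z-row RHS becomes 12 − (-9)·2 = 30.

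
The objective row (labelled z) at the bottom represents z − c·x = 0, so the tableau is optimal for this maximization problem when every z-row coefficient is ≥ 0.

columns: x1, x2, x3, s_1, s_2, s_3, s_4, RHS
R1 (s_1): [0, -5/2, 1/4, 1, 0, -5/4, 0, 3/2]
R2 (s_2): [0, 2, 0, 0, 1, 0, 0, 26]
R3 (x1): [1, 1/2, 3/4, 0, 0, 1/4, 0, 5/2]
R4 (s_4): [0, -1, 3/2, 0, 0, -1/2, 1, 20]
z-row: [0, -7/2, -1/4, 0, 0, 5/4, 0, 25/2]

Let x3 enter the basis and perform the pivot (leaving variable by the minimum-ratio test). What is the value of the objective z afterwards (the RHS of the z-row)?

40/3

Ratio test on column x3 — row 1: (3/2)/(1/4) = 6; row 2: entry 0 ≤ 0; row 3: (5/2)/(3/4) = 10/3; row 4: 20/(3/2) = 40/3. Minimum is 10/3 at row 3 (x1 leaves); pivot element 3/4.
Pivot on row 3; the z-row RHS becomes 25/2 − (-1/4)·(10/3) = 40/3.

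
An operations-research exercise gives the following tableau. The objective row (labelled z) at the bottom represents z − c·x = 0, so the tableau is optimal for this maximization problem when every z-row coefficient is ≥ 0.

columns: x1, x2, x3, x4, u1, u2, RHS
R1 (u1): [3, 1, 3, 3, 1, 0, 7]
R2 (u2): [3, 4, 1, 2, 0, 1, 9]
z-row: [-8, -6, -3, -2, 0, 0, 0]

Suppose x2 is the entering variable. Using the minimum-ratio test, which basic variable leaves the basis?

Column x2 entries and ratios — u1: 7/1 = 7; u2: 9/4 = 9/4.
Smallest ratio is 9/4 in the row of u2, so u2 leaves.

u2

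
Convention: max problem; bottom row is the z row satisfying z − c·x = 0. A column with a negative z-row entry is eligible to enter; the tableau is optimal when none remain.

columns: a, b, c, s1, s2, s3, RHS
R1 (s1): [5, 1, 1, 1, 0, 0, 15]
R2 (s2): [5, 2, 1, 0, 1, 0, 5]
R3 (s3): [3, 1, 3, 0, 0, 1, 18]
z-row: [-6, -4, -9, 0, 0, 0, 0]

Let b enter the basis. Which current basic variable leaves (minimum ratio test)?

s2

Column b entries and ratios — s1: 15/1 = 15; s2: 5/2 = 5/2; s3: 18/1 = 18.
Smallest ratio is 5/2 in the row of s2, so s2 leaves.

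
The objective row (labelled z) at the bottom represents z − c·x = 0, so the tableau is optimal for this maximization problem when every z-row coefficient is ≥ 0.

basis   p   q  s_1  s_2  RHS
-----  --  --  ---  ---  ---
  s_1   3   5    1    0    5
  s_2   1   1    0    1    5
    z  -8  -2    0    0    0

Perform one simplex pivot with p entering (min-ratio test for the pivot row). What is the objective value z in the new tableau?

Ratio test on column p — row 1: 5/3 = 5/3; row 2: 5/1 = 5. Minimum is 5/3 at row 1 (s_1 leaves); pivot element 3.
Pivot on row 1; the z-row RHS becomes 0 − (-8)·(5/3) = 40/3.

40/3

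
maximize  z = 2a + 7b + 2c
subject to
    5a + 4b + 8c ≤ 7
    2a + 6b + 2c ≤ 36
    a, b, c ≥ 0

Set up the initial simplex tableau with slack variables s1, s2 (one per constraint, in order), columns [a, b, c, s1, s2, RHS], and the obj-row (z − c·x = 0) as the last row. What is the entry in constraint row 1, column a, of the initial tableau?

Constraint 1 has coefficient 5 on a.

5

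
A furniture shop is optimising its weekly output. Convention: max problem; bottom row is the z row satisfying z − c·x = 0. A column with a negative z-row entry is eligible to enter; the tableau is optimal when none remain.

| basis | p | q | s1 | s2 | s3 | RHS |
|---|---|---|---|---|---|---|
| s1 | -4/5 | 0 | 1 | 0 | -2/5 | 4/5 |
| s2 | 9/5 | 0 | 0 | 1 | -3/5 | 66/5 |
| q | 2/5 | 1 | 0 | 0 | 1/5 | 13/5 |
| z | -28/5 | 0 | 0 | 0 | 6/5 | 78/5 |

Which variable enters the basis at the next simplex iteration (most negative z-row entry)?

p

Negative z-row entries: p: -28/5.
The most negative is -28/5 in column p, so p enters.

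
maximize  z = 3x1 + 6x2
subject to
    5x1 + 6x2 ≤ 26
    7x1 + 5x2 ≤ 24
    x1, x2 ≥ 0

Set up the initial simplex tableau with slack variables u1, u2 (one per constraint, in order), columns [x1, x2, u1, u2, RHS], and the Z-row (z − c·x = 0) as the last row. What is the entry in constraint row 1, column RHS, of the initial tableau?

The RHS of constraint 1 is b_1 = 26.

26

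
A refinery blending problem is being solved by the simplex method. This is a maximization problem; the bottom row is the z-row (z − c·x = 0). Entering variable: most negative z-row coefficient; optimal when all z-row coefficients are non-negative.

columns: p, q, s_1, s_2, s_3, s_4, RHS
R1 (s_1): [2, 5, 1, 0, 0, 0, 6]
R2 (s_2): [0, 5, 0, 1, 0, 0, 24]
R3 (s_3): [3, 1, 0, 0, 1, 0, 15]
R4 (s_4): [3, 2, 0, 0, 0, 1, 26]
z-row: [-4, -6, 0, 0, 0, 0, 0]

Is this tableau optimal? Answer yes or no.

The z-row has a negative entry -6 in column q, so it is not optimal.

no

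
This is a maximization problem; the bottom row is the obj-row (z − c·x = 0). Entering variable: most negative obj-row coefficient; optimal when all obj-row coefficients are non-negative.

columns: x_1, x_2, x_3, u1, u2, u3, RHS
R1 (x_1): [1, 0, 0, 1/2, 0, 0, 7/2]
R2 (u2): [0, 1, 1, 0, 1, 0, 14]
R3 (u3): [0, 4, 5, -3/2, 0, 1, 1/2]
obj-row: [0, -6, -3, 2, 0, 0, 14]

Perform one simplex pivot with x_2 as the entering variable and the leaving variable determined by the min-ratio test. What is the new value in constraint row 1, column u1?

Ratio test on column x_2 — row 1: entry 0 ≤ 0; row 2: 14/1 = 14; row 3: (1/2)/4 = 1/8. Minimum is 1/8 at row 3 (u3 leaves); pivot element 4.
Divide row 3 by 4; eliminate column x_2 from the other rows.
Row 1 update in column u1: 1/2 − 0·(-3/8) = 1/2.

1/2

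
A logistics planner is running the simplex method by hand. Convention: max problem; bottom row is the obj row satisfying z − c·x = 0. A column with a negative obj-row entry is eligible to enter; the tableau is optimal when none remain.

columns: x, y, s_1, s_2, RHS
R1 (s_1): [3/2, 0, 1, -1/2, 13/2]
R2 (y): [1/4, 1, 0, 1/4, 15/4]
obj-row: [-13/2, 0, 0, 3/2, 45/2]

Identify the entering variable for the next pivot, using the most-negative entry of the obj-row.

Negative obj-row entries: x: -13/2.
The most negative is -13/2 in column x, so x enters.

x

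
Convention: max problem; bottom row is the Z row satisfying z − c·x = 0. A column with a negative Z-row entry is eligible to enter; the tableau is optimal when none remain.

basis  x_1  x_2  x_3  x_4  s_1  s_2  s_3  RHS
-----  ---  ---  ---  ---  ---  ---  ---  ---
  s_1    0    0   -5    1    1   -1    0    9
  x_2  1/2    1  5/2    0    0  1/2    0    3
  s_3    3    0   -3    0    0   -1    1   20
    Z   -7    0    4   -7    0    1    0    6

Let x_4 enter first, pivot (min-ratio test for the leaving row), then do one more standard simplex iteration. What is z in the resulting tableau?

Ratio test on column x_4 — row 1: 9/1 = 9; row 2: entry 0 ≤ 0; row 3: entry 0 ≤ 0. Minimum is 9 at row 1 (s_1 leaves); pivot element 1.
Pivot on row 1; the Z-row RHS becomes 6 − (-7)·9 = 69.
Next entering variable (most negative Z-row entry -31): x_3.
Ratio test on column x_3 — row 1: entry -5 ≤ 0; row 2: 3/(5/2) = 6/5; row 3: entry -3 ≤ 0. Minimum is 6/5 at row 2 (x_2 leaves); pivot element 5/2.
After the second pivot the Z-row RHS is 69 − (-31)·(6/5) = 531/5.

531/5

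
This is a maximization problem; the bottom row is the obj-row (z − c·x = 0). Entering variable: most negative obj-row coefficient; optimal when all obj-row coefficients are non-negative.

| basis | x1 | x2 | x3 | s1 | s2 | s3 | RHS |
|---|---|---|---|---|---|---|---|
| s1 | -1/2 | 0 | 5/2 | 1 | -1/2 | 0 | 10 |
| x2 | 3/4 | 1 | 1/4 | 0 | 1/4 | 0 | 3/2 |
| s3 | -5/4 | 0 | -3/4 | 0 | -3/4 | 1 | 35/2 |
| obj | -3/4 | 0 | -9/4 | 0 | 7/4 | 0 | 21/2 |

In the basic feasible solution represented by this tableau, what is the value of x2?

x2 is basic (row 2); its value is the RHS of that row, 3/2.

3/2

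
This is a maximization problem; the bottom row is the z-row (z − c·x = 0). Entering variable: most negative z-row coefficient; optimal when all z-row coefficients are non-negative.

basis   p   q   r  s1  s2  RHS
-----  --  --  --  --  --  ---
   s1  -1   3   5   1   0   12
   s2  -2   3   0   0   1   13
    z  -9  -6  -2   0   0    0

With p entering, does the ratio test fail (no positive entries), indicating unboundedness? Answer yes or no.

Every constraint-row entry in column p is ≤ 0, so increasing p is unbounded.

yes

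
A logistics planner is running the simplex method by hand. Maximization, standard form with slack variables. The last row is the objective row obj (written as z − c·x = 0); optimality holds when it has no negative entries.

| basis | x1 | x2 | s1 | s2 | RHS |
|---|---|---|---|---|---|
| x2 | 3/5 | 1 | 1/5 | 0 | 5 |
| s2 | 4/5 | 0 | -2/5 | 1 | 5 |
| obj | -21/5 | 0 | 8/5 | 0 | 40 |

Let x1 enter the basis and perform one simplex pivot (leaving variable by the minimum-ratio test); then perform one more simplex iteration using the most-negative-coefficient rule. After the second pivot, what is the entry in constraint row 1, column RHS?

Ratio test on column x1 — row 1: 5/(3/5) = 25/3; row 2: 5/(4/5) = 25/4. Minimum is 25/4 at row 2 (s2 leaves); pivot element 4/5.
Divide row 2 by 4/5; eliminate column x1 from the other rows.
Second iteration: most negative obj-row entry is -1/2 in column s1, so s1 enters.
Ratio test on column s1 — row 1: (5/4)/(1/2) = 5/2; row 2: entry -1/2 ≤ 0. Minimum is 5/2 at row 1 (x2 leaves); pivot element 1/2.
Divide row 1 by 1/2; eliminate column s1 from the other rows.
After both pivots, the entry at constraint row 1, column RHS is 5/2.

5/2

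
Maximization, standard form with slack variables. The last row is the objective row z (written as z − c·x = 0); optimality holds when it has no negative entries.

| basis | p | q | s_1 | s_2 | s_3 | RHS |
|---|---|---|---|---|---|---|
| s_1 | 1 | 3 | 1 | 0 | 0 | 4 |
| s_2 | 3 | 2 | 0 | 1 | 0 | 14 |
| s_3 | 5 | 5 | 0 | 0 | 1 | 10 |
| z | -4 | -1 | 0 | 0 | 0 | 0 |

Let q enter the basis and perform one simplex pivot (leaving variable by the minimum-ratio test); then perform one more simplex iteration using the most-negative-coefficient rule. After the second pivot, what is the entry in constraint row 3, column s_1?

-1/2

Ratio test on column q — row 1: 4/3 = 4/3; row 2: 14/2 = 7; row 3: 10/5 = 2. Minimum is 4/3 at row 1 (s_1 leaves); pivot element 3.
Divide row 1 by 3; eliminate column q from the other rows.
Second iteration: most negative z-row entry is -11/3 in column p, so p enters.
Ratio test on column p — row 1: (4/3)/(1/3) = 4; row 2: (34/3)/(7/3) = 34/7; row 3: (10/3)/(10/3) = 1. Minimum is 1 at row 3 (s_3 leaves); pivot element 10/3.
Divide row 3 by 10/3; eliminate column p from the other rows.
After both pivots, the entry at constraint row 3, column s_1 is -1/2.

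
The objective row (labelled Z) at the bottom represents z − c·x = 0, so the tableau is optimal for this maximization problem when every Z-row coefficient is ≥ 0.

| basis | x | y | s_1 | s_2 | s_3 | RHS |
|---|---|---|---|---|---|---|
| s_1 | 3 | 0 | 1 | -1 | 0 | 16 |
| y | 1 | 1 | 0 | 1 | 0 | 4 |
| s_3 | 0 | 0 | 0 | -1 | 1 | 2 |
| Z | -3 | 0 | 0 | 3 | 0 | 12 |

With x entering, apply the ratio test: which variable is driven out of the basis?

Column x entries and ratios — s_1: 16/3 = 16/3; y: 4/1 = 4; s_3: 0 ≤ 0, skip.
Smallest ratio is 4 in the row of y, so y leaves.

y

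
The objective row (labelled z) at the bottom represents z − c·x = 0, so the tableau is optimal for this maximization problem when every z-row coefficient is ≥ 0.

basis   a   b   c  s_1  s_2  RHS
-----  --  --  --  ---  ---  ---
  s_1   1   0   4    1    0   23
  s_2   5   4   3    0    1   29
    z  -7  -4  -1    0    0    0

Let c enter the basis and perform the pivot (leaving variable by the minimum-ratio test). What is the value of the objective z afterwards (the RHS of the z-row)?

23/4

Ratio test on column c — row 1: 23/4 = 23/4; row 2: 29/3 = 29/3. Minimum is 23/4 at row 1 (s_1 leaves); pivot element 4.
Pivot on row 1; the z-row RHS becomes 0 − (-1)·(23/4) = 23/4.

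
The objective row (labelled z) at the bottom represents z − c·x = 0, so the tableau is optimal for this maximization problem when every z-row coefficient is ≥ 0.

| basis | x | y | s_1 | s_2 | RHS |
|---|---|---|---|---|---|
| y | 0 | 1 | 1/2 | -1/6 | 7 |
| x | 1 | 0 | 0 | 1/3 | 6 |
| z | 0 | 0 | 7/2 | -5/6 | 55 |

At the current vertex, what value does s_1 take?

s_1 is not in the basis, so in the current basic feasible solution s_1 = 0.

0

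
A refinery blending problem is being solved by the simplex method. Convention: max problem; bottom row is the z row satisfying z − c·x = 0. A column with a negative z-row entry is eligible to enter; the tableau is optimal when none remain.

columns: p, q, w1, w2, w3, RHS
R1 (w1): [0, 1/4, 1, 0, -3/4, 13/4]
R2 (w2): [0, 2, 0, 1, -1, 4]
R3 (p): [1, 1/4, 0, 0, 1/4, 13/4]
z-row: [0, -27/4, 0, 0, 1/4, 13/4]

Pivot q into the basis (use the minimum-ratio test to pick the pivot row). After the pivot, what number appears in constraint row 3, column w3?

Ratio test on column q — row 1: (13/4)/(1/4) = 13; row 2: 4/2 = 2; row 3: (13/4)/(1/4) = 13. Minimum is 2 at row 2 (w2 leaves); pivot element 2.
Divide row 2 by 2; eliminate column q from the other rows.
Row 3 update in column w3: 1/4 − (1/4)·(-1/2) = 3/8.

3/8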